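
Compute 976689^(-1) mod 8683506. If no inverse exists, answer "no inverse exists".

Compute gcd(976689, 8683506):
8683506 = 8·976689 + 869994
976689 = 1·869994 + 106695
869994 = 8·106695 + 16434
106695 = 6·16434 + 8091
16434 = 2·8091 + 252
8091 = 32·252 + 27
252 = 9·27 + 9
27 = 3·9 + 0
Since gcd = 9 > 1, 976689 is not a unit mod 8683506.

no inverse exists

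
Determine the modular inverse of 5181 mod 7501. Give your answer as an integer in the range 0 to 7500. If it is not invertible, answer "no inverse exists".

Apply the Euclidean algorithm to 7501 and 5181:
7501 = 1×5181 + 2320
5181 = 2×2320 + 541
2320 = 4×541 + 156
541 = 3×156 + 73
156 = 2×73 + 10
73 = 7×10 + 3
10 = 3×3 + 1
3 = 3×1 + 0
gcd = 1, so the inverse exists. Back-substitute:
1 = 10 − 3·3
1 = −3·73 + 22·10
1 = 22·156 − 47·73
1 = −47·541 + 163·156
1 = 163·2320 − 699·541
1 = −699·5181 + 1561·2320
1 = 1561·7501 − 2260·5181
Hence 5181⁻¹ ≡ -2260 ≡ 5241 (mod 7501).

5241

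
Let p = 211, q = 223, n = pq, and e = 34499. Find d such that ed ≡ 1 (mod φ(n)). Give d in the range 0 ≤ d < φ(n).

32639

φ(n) = (p−1)(q−1) = 210·222 = 46620.
Need d with 34499·d ≡ 1 (mod 46620). Apply the extended Euclidean algorithm:
46620 = 1·34499 + 12121
34499 = 2·12121 + 10257
12121 = 1·10257 + 1864
10257 = 5·1864 + 937
1864 = 1·937 + 927
937 = 1·927 + 10
927 = 92·10 + 7
10 = 1·7 + 3
7 = 2·3 + 1
3 = 3·1 + 0
Back-substitute:
1 = 7 − 2·3
1 = −2·10 + 3·7
1 = 3·927 − 278·10
1 = −278·937 + 281·927
1 = 281·1864 − 559·937
1 = −559·10257 + 3076·1864
1 = 3076·12121 − 3635·10257
1 = −3635·34499 + 10346·12121
1 = 10346·46620 − 13981·34499
So 34499·(-13981) ≡ 1 (mod 46620), hence d ≡ -13981 ≡ 32639 (mod 46620).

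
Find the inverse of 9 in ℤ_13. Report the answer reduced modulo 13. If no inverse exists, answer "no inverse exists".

Extended Euclidean algorithm:
13 = 1×9 + 4
9 = 2×4 + 1
4 = 4×1 + 0
Since gcd(9, 13) = 1, back-substitute to write 1 as a combination:
1 = 9 − 2·4
1 = −2·13 + 3·9
So 9·3 ≡ 1 (mod 13).

3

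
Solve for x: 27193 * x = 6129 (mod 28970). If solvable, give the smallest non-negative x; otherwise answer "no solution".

27483

First find gcd(27193, 28970):
28970 = 1×27193 + 1777
27193 = 15×1777 + 538
1777 = 3×538 + 163
538 = 3×163 + 49
163 = 3×49 + 16
49 = 3×16 + 1
16 = 16×1 + 0
gcd = 1, so a unique solution mod 28970 exists.
Back-substitute for the Bézout coefficients:
1 = 49 − 3·16
1 = −3·163 + 10·49
1 = 10·538 − 33·163
1 = −33·1777 + 109·538
1 = 109·27193 − 1668·1777
1 = −1668·28970 + 1777·27193
So 27193·(1777) ≡ 1 (mod 28970), giving 27193⁻¹ ≡ 1777.
x ≡ 27193⁻¹·6129 ≡ 1777·6129 ≡ 27483 (mod 28970).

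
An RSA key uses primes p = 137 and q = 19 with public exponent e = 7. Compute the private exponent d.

φ(n) = (p−1)(q−1) = 136·18 = 2448.
Need d with 7·d ≡ 1 (mod 2448). Apply the extended Euclidean algorithm:
2448 = 349*7 + 5
7 = 1*5 + 2
5 = 2*2 + 1
2 = 2*1 + 0
Back-substitute:
1 = 5 − 2·2
1 = −2·7 + 3·5
1 = 3·2448 − 1049·7
So 7·(-1049) ≡ 1 (mod 2448), hence d ≡ -1049 ≡ 1399 (mod 2448).

1399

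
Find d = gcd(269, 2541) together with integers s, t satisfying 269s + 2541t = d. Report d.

Repeated division:
2541 = 9·269 + 120
269 = 2·120 + 29
120 = 4·29 + 4
29 = 7·4 + 1
4 = 4·1 + 0
gcd(269, 2541) = 1.
Express as a combination:
1 = 29 − 7·4
1 = −7·120 + 29·29
1 = 29·269 − 65·120
1 = −65·2541 + 614·269
So 1 = (-65)·2541 + (614)·269.

1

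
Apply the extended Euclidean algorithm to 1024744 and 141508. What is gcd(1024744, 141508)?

4

Apply Euclid's algorithm to 1024744 and 141508:
1024744 = 7·141508 + 34188
141508 = 4·34188 + 4756
34188 = 7·4756 + 896
4756 = 5·896 + 276
896 = 3·276 + 68
276 = 4·68 + 4
68 = 17·4 + 0
gcd(1024744, 141508) = 4.
Working backward:
4 = 276 − 4·68
4 = −4·896 + 13·276
4 = 13·4756 − 69·896
4 = −69·34188 + 496·4756
4 = 496·141508 − 2053·34188
4 = −2053·1024744 + 14867·141508
So 4 = (-2053)·1024744 + (14867)·141508.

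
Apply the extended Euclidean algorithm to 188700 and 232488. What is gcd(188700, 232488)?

12

Apply Euclid's algorithm to 232488 and 188700:
232488 = 1*188700 + 43788
188700 = 4*43788 + 13548
43788 = 3*13548 + 3144
13548 = 4*3144 + 972
3144 = 3*972 + 228
972 = 4*228 + 60
228 = 3*60 + 48
60 = 1*48 + 12
48 = 4*12 + 0
gcd(188700, 232488) = 12.
Express as a combination:
12 = 60 − 48
12 = −228 + 4·60
12 = 4·972 − 17·228
12 = −17·3144 + 55·972
12 = 55·13548 − 237·3144
12 = −237·43788 + 766·13548
12 = 766·188700 − 3301·43788
12 = −3301·232488 + 4067·188700
So 12 = (-3301)·232488 + (4067)·188700.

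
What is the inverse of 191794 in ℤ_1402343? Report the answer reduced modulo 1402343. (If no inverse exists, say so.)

Extended Euclidean algorithm:
1402343 = 7*191794 + 59785
191794 = 3*59785 + 12439
59785 = 4*12439 + 10029
12439 = 1*10029 + 2410
10029 = 4*2410 + 389
2410 = 6*389 + 76
389 = 5*76 + 9
76 = 8*9 + 4
9 = 2*4 + 1
4 = 4*1 + 0
Since gcd(191794, 1402343) = 1, back-substitute to write 1 as a combination:
1 = 9 − 2·4
1 = −2·76 + 17·9
1 = 17·389 − 87·76
1 = −87·2410 + 539·389
1 = 539·10029 − 2243·2410
1 = −2243·12439 + 2782·10029
1 = 2782·59785 − 13371·12439
1 = −13371·191794 + 42895·59785
1 = 42895·1402343 − 313636·191794
So 191794·(-313636) ≡ 1 (mod 1402343), and -313636 ≡ 1088707 (mod 1402343).

1088707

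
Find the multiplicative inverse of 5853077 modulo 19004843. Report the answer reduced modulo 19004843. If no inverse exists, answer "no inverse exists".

17451983

Extended Euclidean algorithm:
19004843 = 3*5853077 + 1445612
5853077 = 4*1445612 + 70629
1445612 = 20*70629 + 33032
70629 = 2*33032 + 4565
33032 = 7*4565 + 1077
4565 = 4*1077 + 257
1077 = 4*257 + 49
257 = 5*49 + 12
49 = 4*12 + 1
12 = 12*1 + 0
gcd = 1, so the inverse exists. Back-substitute:
1 = 49 − 4·12
1 = −4·257 + 21·49
1 = 21·1077 − 88·257
1 = −88·4565 + 373·1077
1 = 373·33032 − 2699·4565
1 = −2699·70629 + 5771·33032
1 = 5771·1445612 − 118119·70629
1 = −118119·5853077 + 478247·1445612
1 = 478247·19004843 − 1552860·5853077
Hence 5853077⁻¹ ≡ -1552860 ≡ 17451983 (mod 19004843).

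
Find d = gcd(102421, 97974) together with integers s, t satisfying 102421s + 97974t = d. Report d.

Euclidean algorithm:
102421 = 1*97974 + 4447
97974 = 22*4447 + 140
4447 = 31*140 + 107
140 = 1*107 + 33
107 = 3*33 + 8
33 = 4*8 + 1
8 = 8*1 + 0
gcd(102421, 97974) = 1.
Express as a combination:
1 = 33 − 4·8
1 = −4·107 + 13·33
1 = 13·140 − 17·107
1 = −17·4447 + 540·140
1 = 540·97974 − 11897·4447
1 = −11897·102421 + 12437·97974
So 1 = (-11897)·102421 + (12437)·97974.

1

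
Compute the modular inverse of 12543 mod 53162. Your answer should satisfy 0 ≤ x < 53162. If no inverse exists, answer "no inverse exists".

15593

Extended Euclidean algorithm:
53162 = 4×12543 + 2990
12543 = 4×2990 + 583
2990 = 5×583 + 75
583 = 7×75 + 58
75 = 1×58 + 17
58 = 3×17 + 7
17 = 2×7 + 3
7 = 2×3 + 1
3 = 3×1 + 0
Since gcd(12543, 53162) = 1, back-substitute to write 1 as a combination:
1 = 7 − 2·3
1 = −2·17 + 5·7
1 = 5·58 − 17·17
1 = −17·75 + 22·58
1 = 22·583 − 171·75
1 = −171·2990 + 877·583
1 = 877·12543 − 3679·2990
1 = −3679·53162 + 15593·12543
So 12543·15593 ≡ 1 (mod 53162).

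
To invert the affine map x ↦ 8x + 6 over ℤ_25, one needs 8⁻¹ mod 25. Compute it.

Apply the Euclidean algorithm to 25 and 8:
25 = 3*8 + 1
8 = 8*1 + 0
The gcd is 1. Working backward:
1 = 25 − 3·8
Thus 8·(-3) ≡ 1 (mod 25); reducing, -3 mod 25 = 22.

22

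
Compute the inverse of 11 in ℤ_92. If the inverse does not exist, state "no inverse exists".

67

Apply the Euclidean algorithm to 92 and 11:
92 = 8·11 + 4
11 = 2·4 + 3
4 = 1·3 + 1
3 = 3·1 + 0
The gcd is 1. Working backward:
1 = 4 − 3
1 = −11 + 3·4
1 = 3·92 − 25·11
Hence 11⁻¹ ≡ -25 ≡ 67 (mod 92).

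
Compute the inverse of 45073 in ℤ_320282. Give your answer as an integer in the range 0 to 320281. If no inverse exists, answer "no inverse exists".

170647

gcd(320282, 45073) by repeated division:
320282 = 7*45073 + 4771
45073 = 9*4771 + 2134
4771 = 2*2134 + 503
2134 = 4*503 + 122
503 = 4*122 + 15
122 = 8*15 + 2
15 = 7*2 + 1
2 = 2*1 + 0
Since gcd(45073, 320282) = 1, back-substitute to write 1 as a combination:
1 = 15 − 7·2
1 = −7·122 + 57·15
1 = 57·503 − 235·122
1 = −235·2134 + 997·503
1 = 997·4771 − 2229·2134
1 = −2229·45073 + 21058·4771
1 = 21058·320282 − 149635·45073
So 45073·(-149635) ≡ 1 (mod 320282), and -149635 ≡ 170647 (mod 320282).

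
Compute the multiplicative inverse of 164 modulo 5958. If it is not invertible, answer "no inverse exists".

Euclidean algorithm on 5958, 164:
5958 = 36·164 + 54
164 = 3·54 + 2
54 = 27·2 + 0
Since gcd = 2 > 1, 164 is not a unit mod 5958.

no inverse exists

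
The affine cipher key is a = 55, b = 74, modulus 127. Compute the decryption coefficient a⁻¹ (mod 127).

gcd(127, 55) by repeated division:
127 = 2×55 + 17
55 = 3×17 + 4
17 = 4×4 + 1
4 = 4×1 + 0
Since gcd(55, 127) = 1, back-substitute to write 1 as a combination:
1 = 17 − 4·4
1 = −4·55 + 13·17
1 = 13·127 − 30·55
Thus 55·(-30) ≡ 1 (mod 127); reducing, -30 mod 127 = 97.

97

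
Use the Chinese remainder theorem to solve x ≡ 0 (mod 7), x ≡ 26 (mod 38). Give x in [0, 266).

Write x = 0 + 7·k. Then 7·k ≡ 26 − 0 ≡ 26 (mod 38).
Need 7⁻¹ mod 38. Extended Euclid on (38, 7):
38 = 5*7 + 3
7 = 2*3 + 1
3 = 3*1 + 0
Back-substitute:
1 = 7 − 2·3
1 = −2·38 + 11·7
7⁻¹ ≡ 11 (mod 38), so k ≡ 11·26 ≡ 20 (mod 38).
x = 0 + 7·20 = 140.

140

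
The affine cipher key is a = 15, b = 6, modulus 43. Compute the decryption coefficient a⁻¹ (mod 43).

23

gcd(43, 15) by repeated division:
43 = 2*15 + 13
15 = 1*13 + 2
13 = 6*2 + 1
2 = 2*1 + 0
gcd = 1, so the inverse exists. Back-substitute:
1 = 13 − 6·2
1 = −6·15 + 7·13
1 = 7·43 − 20·15
Thus 15·(-20) ≡ 1 (mod 43); reducing, -20 mod 43 = 23.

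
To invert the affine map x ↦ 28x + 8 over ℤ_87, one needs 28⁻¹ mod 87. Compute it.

gcd(87, 28) by repeated division:
87 = 3*28 + 3
28 = 9*3 + 1
3 = 3*1 + 0
The gcd is 1. Working backward:
1 = 28 − 9·3
1 = −9·87 + 28·28
So 28·28 ≡ 1 (mod 87).

28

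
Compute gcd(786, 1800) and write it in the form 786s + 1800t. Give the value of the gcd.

Apply Euclid's algorithm to 1800 and 786:
1800 = 2*786 + 228
786 = 3*228 + 102
228 = 2*102 + 24
102 = 4*24 + 6
24 = 4*6 + 0
gcd(786, 1800) = 6.
Working backward:
6 = 102 − 4·24
6 = −4·228 + 9·102
6 = 9·786 − 31·228
6 = −31·1800 + 71·786
So 6 = (-31)·1800 + (71)·786.

6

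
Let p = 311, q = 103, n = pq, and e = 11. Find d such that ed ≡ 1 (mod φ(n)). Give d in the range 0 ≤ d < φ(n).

25871

φ(n) = (p−1)(q−1) = 310·102 = 31620.
Need d with 11·d ≡ 1 (mod 31620). Apply the extended Euclidean algorithm:
31620 = 2874×11 + 6
11 = 1×6 + 5
6 = 1×5 + 1
5 = 5×1 + 0
Back-substitute:
1 = 6 − 5
1 = −11 + 2·6
1 = 2·31620 − 5749·11
So 11·(-5749) ≡ 1 (mod 31620), hence d ≡ -5749 ≡ 25871 (mod 31620).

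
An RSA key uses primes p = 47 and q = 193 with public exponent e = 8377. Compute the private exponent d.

φ(n) = (p−1)(q−1) = 46·192 = 8832.
Need d with 8377·d ≡ 1 (mod 8832). Apply the extended Euclidean algorithm:
8832 = 1×8377 + 455
8377 = 18×455 + 187
455 = 2×187 + 81
187 = 2×81 + 25
81 = 3×25 + 6
25 = 4×6 + 1
6 = 6×1 + 0
Back-substitute:
1 = 25 − 4·6
1 = −4·81 + 13·25
1 = 13·187 − 30·81
1 = −30·455 + 73·187
1 = 73·8377 − 1344·455
1 = −1344·8832 + 1417·8377
So 8377·1417 ≡ 1 (mod 8832), hence d = 1417.

1417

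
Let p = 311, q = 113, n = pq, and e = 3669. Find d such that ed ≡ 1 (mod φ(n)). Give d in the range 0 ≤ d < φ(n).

φ(n) = (p−1)(q−1) = 310·112 = 34720.
Need d with 3669·d ≡ 1 (mod 34720). Apply the extended Euclidean algorithm:
34720 = 9×3669 + 1699
3669 = 2×1699 + 271
1699 = 6×271 + 73
271 = 3×73 + 52
73 = 1×52 + 21
52 = 2×21 + 10
21 = 2×10 + 1
10 = 10×1 + 0
Back-substitute:
1 = 21 − 2·10
1 = −2·52 + 5·21
1 = 5·73 − 7·52
1 = −7·271 + 26·73
1 = 26·1699 − 163·271
1 = −163·3669 + 352·1699
1 = 352·34720 − 3331·3669
So 3669·(-3331) ≡ 1 (mod 34720), hence d ≡ -3331 ≡ 31389 (mod 34720).

31389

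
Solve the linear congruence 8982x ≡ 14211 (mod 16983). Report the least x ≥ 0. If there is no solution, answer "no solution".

First find gcd(8982, 16983):
16983 = 1×8982 + 8001
8982 = 1×8001 + 981
8001 = 8×981 + 153
981 = 6×153 + 63
153 = 2×63 + 27
63 = 2×27 + 9
27 = 3×9 + 0
gcd = 9 and 9 | 14211, so solutions exist. Divide through by 9: 998x ≡ 1579 (mod 1887).
Now find 998⁻¹ mod 1887:
1887 = 1×998 + 889
998 = 1×889 + 109
889 = 8×109 + 17
109 = 6×17 + 7
17 = 2×7 + 3
7 = 2×3 + 1
3 = 3×1 + 0
Back-substitute:
1 = 7 − 2·3
1 = −2·17 + 5·7
1 = 5·109 − 32·17
1 = −32·889 + 261·109
1 = 261·998 − 293·889
1 = −293·1887 + 554·998
So 998⁻¹ ≡ 554 (mod 1887).
Then x ≡ 554·1579 ≡ 1085 (mod 1887); the smallest non-negative solution is x = 1085.

1085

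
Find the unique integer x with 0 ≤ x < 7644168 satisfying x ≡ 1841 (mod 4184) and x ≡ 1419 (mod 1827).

Write x = 1841 + 4184·k. Then 4184·k ≡ 1419 − 1841 ≡ 1405 (mod 1827).
Need 4184⁻¹ mod 1827. Extended Euclid on (1827, 530):
1827 = 3*530 + 237
530 = 2*237 + 56
237 = 4*56 + 13
56 = 4*13 + 4
13 = 3*4 + 1
4 = 4*1 + 0
Back-substitute:
1 = 13 − 3·4
1 = −3·56 + 13·13
1 = 13·237 − 55·56
1 = −55·530 + 123·237
1 = 123·1827 − 424·530
4184⁻¹ ≡ 1403 (mod 1827), so k ≡ 1403·1405 ≡ 1709 (mod 1827).
x = 1841 + 4184·1709 = 7152297.

7152297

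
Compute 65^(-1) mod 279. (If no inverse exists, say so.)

176

gcd(279, 65) by repeated division:
279 = 4×65 + 19
65 = 3×19 + 8
19 = 2×8 + 3
8 = 2×3 + 2
3 = 1×2 + 1
2 = 2×1 + 0
gcd = 1, so the inverse exists. Back-substitute:
1 = 3 − 2
1 = −8 + 3·3
1 = 3·19 − 7·8
1 = −7·65 + 24·19
1 = 24·279 − 103·65
Thus 65·(-103) ≡ 1 (mod 279); reducing, -103 mod 279 = 176.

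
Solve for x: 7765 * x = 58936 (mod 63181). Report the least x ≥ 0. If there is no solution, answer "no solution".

First find gcd(7765, 63181):
63181 = 8·7765 + 1061
7765 = 7·1061 + 338
1061 = 3·338 + 47
338 = 7·47 + 9
47 = 5·9 + 2
9 = 4·2 + 1
2 = 2·1 + 0
gcd = 1, so a unique solution mod 63181 exists.
Back-substitute for the Bézout coefficients:
1 = 9 − 4·2
1 = −4·47 + 21·9
1 = 21·338 − 151·47
1 = −151·1061 + 474·338
1 = 474·7765 − 3469·1061
1 = −3469·63181 + 28226·7765
So 7765·(28226) ≡ 1 (mod 63181), giving 7765⁻¹ ≡ 28226.
x ≡ 7765⁻¹·58936 ≡ 28226·58936 ≡ 34987 (mod 63181).

34987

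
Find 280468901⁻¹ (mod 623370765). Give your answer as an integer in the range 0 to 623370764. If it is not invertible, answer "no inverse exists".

179609366

gcd(623370765, 280468901) by repeated division:
623370765 = 2*280468901 + 62432963
280468901 = 4*62432963 + 30737049
62432963 = 2*30737049 + 958865
30737049 = 32*958865 + 53369
958865 = 17*53369 + 51592
53369 = 1*51592 + 1777
51592 = 29*1777 + 59
1777 = 30*59 + 7
59 = 8*7 + 3
7 = 2*3 + 1
3 = 3*1 + 0
gcd = 1, so the inverse exists. Back-substitute:
1 = 7 − 2·3
1 = −2·59 + 17·7
1 = 17·1777 − 512·59
1 = −512·51592 + 14865·1777
1 = 14865·53369 − 15377·51592
1 = −15377·958865 + 276274·53369
1 = 276274·30737049 − 8856145·958865
1 = −8856145·62432963 + 17988564·30737049
1 = 17988564·280468901 − 80810401·62432963
1 = −80810401·623370765 + 179609366·280468901
So 280468901·179609366 ≡ 1 (mod 623370765).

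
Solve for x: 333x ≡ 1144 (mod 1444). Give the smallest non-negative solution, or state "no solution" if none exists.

First find gcd(333, 1444):
1444 = 4×333 + 112
333 = 2×112 + 109
112 = 1×109 + 3
109 = 36×3 + 1
3 = 3×1 + 0
gcd = 1, so a unique solution mod 1444 exists.
Back-substitute for the Bézout coefficients:
1 = 109 − 36·3
1 = −36·112 + 37·109
1 = 37·333 − 110·112
1 = −110·1444 + 477·333
So 333·(477) ≡ 1 (mod 1444), giving 333⁻¹ ≡ 477.
x ≡ 333⁻¹·1144 ≡ 477·1144 ≡ 1300 (mod 1444).

1300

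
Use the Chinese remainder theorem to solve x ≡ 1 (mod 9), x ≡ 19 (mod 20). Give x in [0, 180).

19

Write x = 1 + 9·k. Then 9·k ≡ 19 − 1 ≡ 18 (mod 20).
Need 9⁻¹ mod 20. Extended Euclid on (20, 9):
20 = 2*9 + 2
9 = 4*2 + 1
2 = 2*1 + 0
Back-substitute:
1 = 9 − 4·2
1 = −4·20 + 9·9
9⁻¹ ≡ 9 (mod 20), so k ≡ 9·18 ≡ 2 (mod 20).
x = 1 + 9·2 = 19.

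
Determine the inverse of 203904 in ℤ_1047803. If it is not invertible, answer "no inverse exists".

gcd(1047803, 203904) by repeated division:
1047803 = 5*203904 + 28283
203904 = 7*28283 + 5923
28283 = 4*5923 + 4591
5923 = 1*4591 + 1332
4591 = 3*1332 + 595
1332 = 2*595 + 142
595 = 4*142 + 27
142 = 5*27 + 7
27 = 3*7 + 6
7 = 1*6 + 1
6 = 6*1 + 0
gcd = 1, so the inverse exists. Back-substitute:
1 = 7 − 6
1 = −27 + 4·7
1 = 4·142 − 21·27
1 = −21·595 + 88·142
1 = 88·1332 − 197·595
1 = −197·4591 + 679·1332
1 = 679·5923 − 876·4591
1 = −876·28283 + 4183·5923
1 = 4183·203904 − 30157·28283
1 = −30157·1047803 + 154968·203904
So 203904·154968 ≡ 1 (mod 1047803).

154968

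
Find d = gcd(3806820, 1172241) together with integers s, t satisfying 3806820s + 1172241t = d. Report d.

9

Euclidean algorithm:
3806820 = 3×1172241 + 290097
1172241 = 4×290097 + 11853
290097 = 24×11853 + 5625
11853 = 2×5625 + 603
5625 = 9×603 + 198
603 = 3×198 + 9
198 = 22×9 + 0
gcd(3806820, 1172241) = 9.
Express as a combination:
9 = 603 − 3·198
9 = −3·5625 + 28·603
9 = 28·11853 − 59·5625
9 = −59·290097 + 1444·11853
9 = 1444·1172241 − 5835·290097
9 = −5835·3806820 + 18949·1172241
So 9 = (-5835)·3806820 + (18949)·1172241.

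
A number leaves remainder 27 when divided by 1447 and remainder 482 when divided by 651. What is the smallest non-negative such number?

719186

Write x = 27 + 1447·k. Then 1447·k ≡ 482 − 27 ≡ 455 (mod 651).
Need 1447⁻¹ mod 651. Extended Euclid on (651, 145):
651 = 4*145 + 71
145 = 2*71 + 3
71 = 23*3 + 2
3 = 1*2 + 1
2 = 2*1 + 0
Back-substitute:
1 = 3 − 2
1 = −71 + 24·3
1 = 24·145 − 49·71
1 = −49·651 + 220·145
1447⁻¹ ≡ 220 (mod 651), so k ≡ 220·455 ≡ 497 (mod 651).
x = 27 + 1447·497 = 719186.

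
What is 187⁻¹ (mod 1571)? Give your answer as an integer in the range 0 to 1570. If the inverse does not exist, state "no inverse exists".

1529

gcd(1571, 187) by repeated division:
1571 = 8×187 + 75
187 = 2×75 + 37
75 = 2×37 + 1
37 = 37×1 + 0
Since gcd(187, 1571) = 1, back-substitute to write 1 as a combination:
1 = 75 − 2·37
1 = −2·187 + 5·75
1 = 5·1571 − 42·187
So 187·(-42) ≡ 1 (mod 1571), and -42 ≡ 1529 (mod 1571).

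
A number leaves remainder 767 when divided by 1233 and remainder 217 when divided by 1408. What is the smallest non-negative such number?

Write x = 767 + 1233·k. Then 1233·k ≡ 217 − 767 ≡ 858 (mod 1408).
Need 1233⁻¹ mod 1408. Extended Euclid on (1408, 1233):
1408 = 1·1233 + 175
1233 = 7·175 + 8
175 = 21·8 + 7
8 = 1·7 + 1
7 = 7·1 + 0
Back-substitute:
1 = 8 − 7
1 = −175 + 22·8
1 = 22·1233 − 155·175
1 = −155·1408 + 177·1233
1233⁻¹ ≡ 177 (mod 1408), so k ≡ 177·858 ≡ 1210 (mod 1408).
x = 767 + 1233·1210 = 1492697.

1492697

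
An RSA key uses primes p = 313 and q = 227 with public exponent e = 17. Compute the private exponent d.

φ(n) = (p−1)(q−1) = 312·226 = 70512.
Need d with 17·d ≡ 1 (mod 70512). Apply the extended Euclidean algorithm:
70512 = 4147·17 + 13
17 = 1·13 + 4
13 = 3·4 + 1
4 = 4·1 + 0
Back-substitute:
1 = 13 − 3·4
1 = −3·17 + 4·13
1 = 4·70512 − 16591·17
So 17·(-16591) ≡ 1 (mod 70512), hence d ≡ -16591 ≡ 53921 (mod 70512).

53921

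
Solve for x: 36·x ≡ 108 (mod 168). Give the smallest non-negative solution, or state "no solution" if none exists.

3

First find gcd(36, 168):
168 = 4*36 + 24
36 = 1*24 + 12
24 = 2*12 + 0
gcd = 12 and 12 | 108, so solutions exist. Divide through by 12: 3x ≡ 9 (mod 14).
Now find 3⁻¹ mod 14:
14 = 4×3 + 2
3 = 1×2 + 1
2 = 2×1 + 0
Back-substitute:
1 = 3 − 2
1 = −14 + 5·3
So 3⁻¹ ≡ 5 (mod 14).
Then x ≡ 5·9 ≡ 3 (mod 14); the smallest non-negative solution is x = 3.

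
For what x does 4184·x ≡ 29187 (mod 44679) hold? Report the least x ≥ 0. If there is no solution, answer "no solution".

First find gcd(4184, 44679):
44679 = 10×4184 + 2839
4184 = 1×2839 + 1345
2839 = 2×1345 + 149
1345 = 9×149 + 4
149 = 37×4 + 1
4 = 4×1 + 0
gcd = 1, so a unique solution mod 44679 exists.
Back-substitute for the Bézout coefficients:
1 = 149 − 37·4
1 = −37·1345 + 334·149
1 = 334·2839 − 705·1345
1 = −705·4184 + 1039·2839
1 = 1039·44679 − 11095·4184
So 4184·(-11095) ≡ 1 (mod 44679), giving 4184⁻¹ ≡ 33584.
x ≡ 4184⁻¹·29187 ≡ 33584·29187 ≡ 3627 (mod 44679).

3627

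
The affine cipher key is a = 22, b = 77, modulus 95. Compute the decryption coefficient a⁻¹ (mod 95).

Run Euclid on (95, 22):
95 = 4×22 + 7
22 = 3×7 + 1
7 = 7×1 + 0
The gcd is 1. Working backward:
1 = 22 − 3·7
1 = −3·95 + 13·22
So 22·13 ≡ 1 (mod 95).

13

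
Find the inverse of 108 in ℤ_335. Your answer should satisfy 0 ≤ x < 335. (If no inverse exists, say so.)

152

gcd(335, 108) by repeated division:
335 = 3×108 + 11
108 = 9×11 + 9
11 = 1×9 + 2
9 = 4×2 + 1
2 = 2×1 + 0
Since gcd(108, 335) = 1, back-substitute to write 1 as a combination:
1 = 9 − 4·2
1 = −4·11 + 5·9
1 = 5·108 − 49·11
1 = −49·335 + 152·108
So 108·152 ≡ 1 (mod 335).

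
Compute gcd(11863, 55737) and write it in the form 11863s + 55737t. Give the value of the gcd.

Euclidean algorithm:
55737 = 4*11863 + 8285
11863 = 1*8285 + 3578
8285 = 2*3578 + 1129
3578 = 3*1129 + 191
1129 = 5*191 + 174
191 = 1*174 + 17
174 = 10*17 + 4
17 = 4*4 + 1
4 = 4*1 + 0
gcd(11863, 55737) = 1.
Working backward:
1 = 17 − 4·4
1 = −4·174 + 41·17
1 = 41·191 − 45·174
1 = −45·1129 + 266·191
1 = 266·3578 − 843·1129
1 = −843·8285 + 1952·3578
1 = 1952·11863 − 2795·8285
1 = −2795·55737 + 13132·11863
So 1 = (-2795)·55737 + (13132)·11863.

1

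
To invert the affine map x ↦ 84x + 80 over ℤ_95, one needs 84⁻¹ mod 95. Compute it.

69

Run Euclid on (95, 84):
95 = 1×84 + 11
84 = 7×11 + 7
11 = 1×7 + 4
7 = 1×4 + 3
4 = 1×3 + 1
3 = 3×1 + 0
The gcd is 1. Working backward:
1 = 4 − 3
1 = −7 + 2·4
1 = 2·11 − 3·7
1 = −3·84 + 23·11
1 = 23·95 − 26·84
Thus 84·(-26) ≡ 1 (mod 95); reducing, -26 mod 95 = 69.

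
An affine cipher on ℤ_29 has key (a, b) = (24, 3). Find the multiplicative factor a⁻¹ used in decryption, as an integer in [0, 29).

Run Euclid on (29, 24):
29 = 1×24 + 5
24 = 4×5 + 4
5 = 1×4 + 1
4 = 4×1 + 0
Since gcd(24, 29) = 1, back-substitute to write 1 as a combination:
1 = 5 − 4
1 = −24 + 5·5
1 = 5·29 − 6·24
Hence 24⁻¹ ≡ -6 ≡ 23 (mod 29).

23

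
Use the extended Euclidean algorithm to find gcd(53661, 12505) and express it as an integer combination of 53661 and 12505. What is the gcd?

Apply Euclid's algorithm to 53661 and 12505:
53661 = 4*12505 + 3641
12505 = 3*3641 + 1582
3641 = 2*1582 + 477
1582 = 3*477 + 151
477 = 3*151 + 24
151 = 6*24 + 7
24 = 3*7 + 3
7 = 2*3 + 1
3 = 3*1 + 0
gcd(53661, 12505) = 1.
Express as a combination:
1 = 7 − 2·3
1 = −2·24 + 7·7
1 = 7·151 − 44·24
1 = −44·477 + 139·151
1 = 139·1582 − 461·477
1 = −461·3641 + 1061·1582
1 = 1061·12505 − 3644·3641
1 = −3644·53661 + 15637·12505
So 1 = (-3644)·53661 + (15637)·12505.

1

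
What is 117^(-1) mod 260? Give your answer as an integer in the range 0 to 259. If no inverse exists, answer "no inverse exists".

Compute gcd(117, 260):
260 = 2×117 + 26
117 = 4×26 + 13
26 = 2×13 + 0
Since gcd = 13 > 1, 117 is not a unit mod 260.

no inverse exists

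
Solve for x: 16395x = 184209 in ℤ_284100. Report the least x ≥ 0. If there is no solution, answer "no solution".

no solution

gcd(16395, 284100):
284100 = 17·16395 + 5385
16395 = 3·5385 + 240
5385 = 22·240 + 105
240 = 2·105 + 30
105 = 3·30 + 15
30 = 2·15 + 0
gcd = 15, but 15 ∤ 184209, so the congruence has no solution.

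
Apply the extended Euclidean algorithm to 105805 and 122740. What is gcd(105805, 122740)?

5

Euclidean algorithm:
122740 = 1·105805 + 16935
105805 = 6·16935 + 4195
16935 = 4·4195 + 155
4195 = 27·155 + 10
155 = 15·10 + 5
10 = 2·5 + 0
gcd(105805, 122740) = 5.
Back-substituting:
5 = 155 − 15·10
5 = −15·4195 + 406·155
5 = 406·16935 − 1639·4195
5 = −1639·105805 + 10240·16935
5 = 10240·122740 − 11879·105805
So 5 = (10240)·122740 + (-11879)·105805.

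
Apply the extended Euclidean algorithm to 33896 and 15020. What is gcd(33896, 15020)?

4

Apply Euclid's algorithm to 33896 and 15020:
33896 = 2×15020 + 3856
15020 = 3×3856 + 3452
3856 = 1×3452 + 404
3452 = 8×404 + 220
404 = 1×220 + 184
220 = 1×184 + 36
184 = 5×36 + 4
36 = 9×4 + 0
gcd(33896, 15020) = 4.
Working backward:
4 = 184 − 5·36
4 = −5·220 + 6·184
4 = 6·404 − 11·220
4 = −11·3452 + 94·404
4 = 94·3856 − 105·3452
4 = −105·15020 + 409·3856
4 = 409·33896 − 923·15020
So 4 = (409)·33896 + (-923)·15020.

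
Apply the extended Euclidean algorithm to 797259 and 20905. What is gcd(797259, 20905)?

1

Repeated division:
797259 = 38*20905 + 2869
20905 = 7*2869 + 822
2869 = 3*822 + 403
822 = 2*403 + 16
403 = 25*16 + 3
16 = 5*3 + 1
3 = 3*1 + 0
gcd(797259, 20905) = 1.
Express as a combination:
1 = 16 − 5·3
1 = −5·403 + 126·16
1 = 126·822 − 257·403
1 = −257·2869 + 897·822
1 = 897·20905 − 6536·2869
1 = −6536·797259 + 249265·20905
So 1 = (-6536)·797259 + (249265)·20905.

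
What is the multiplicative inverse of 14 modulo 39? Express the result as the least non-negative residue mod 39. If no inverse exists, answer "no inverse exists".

Extended Euclidean algorithm:
39 = 2×14 + 11
14 = 1×11 + 3
11 = 3×3 + 2
3 = 1×2 + 1
2 = 2×1 + 0
gcd = 1, so the inverse exists. Back-substitute:
1 = 3 − 2
1 = −11 + 4·3
1 = 4·14 − 5·11
1 = −5·39 + 14·14
So 14·14 ≡ 1 (mod 39).

14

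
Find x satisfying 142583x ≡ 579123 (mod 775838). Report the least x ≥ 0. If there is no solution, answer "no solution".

gcd(142583, 775838):
775838 = 5×142583 + 62923
142583 = 2×62923 + 16737
62923 = 3×16737 + 12712
16737 = 1×12712 + 4025
12712 = 3×4025 + 637
4025 = 6×637 + 203
637 = 3×203 + 28
203 = 7×28 + 7
28 = 4×7 + 0
gcd = 7, but 7 ∤ 579123, so the congruence has no solution.

no solution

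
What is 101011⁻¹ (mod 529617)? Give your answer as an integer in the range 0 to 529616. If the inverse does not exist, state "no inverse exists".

500098

Apply the Euclidean algorithm to 529617 and 101011:
529617 = 5·101011 + 24562
101011 = 4·24562 + 2763
24562 = 8·2763 + 2458
2763 = 1·2458 + 305
2458 = 8·305 + 18
305 = 16·18 + 17
18 = 1·17 + 1
17 = 17·1 + 0
gcd = 1, so the inverse exists. Back-substitute:
1 = 18 − 17
1 = −305 + 17·18
1 = 17·2458 − 137·305
1 = −137·2763 + 154·2458
1 = 154·24562 − 1369·2763
1 = −1369·101011 + 5630·24562
1 = 5630·529617 − 29519·101011
Thus 101011·(-29519) ≡ 1 (mod 529617); reducing, -29519 mod 529617 = 500098.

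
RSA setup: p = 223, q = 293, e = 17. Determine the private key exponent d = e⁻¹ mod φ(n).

φ(n) = (p−1)(q−1) = 222·292 = 64824.
Need d with 17·d ≡ 1 (mod 64824). Apply the extended Euclidean algorithm:
64824 = 3813·17 + 3
17 = 5·3 + 2
3 = 1·2 + 1
2 = 2·1 + 0
Back-substitute:
1 = 3 − 2
1 = −17 + 6·3
1 = 6·64824 − 22879·17
So 17·(-22879) ≡ 1 (mod 64824), hence d ≡ -22879 ≡ 41945 (mod 64824).

41945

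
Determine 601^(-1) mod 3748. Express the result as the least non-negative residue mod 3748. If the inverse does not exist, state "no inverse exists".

Extended Euclidean algorithm:
3748 = 6×601 + 142
601 = 4×142 + 33
142 = 4×33 + 10
33 = 3×10 + 3
10 = 3×3 + 1
3 = 3×1 + 0
The gcd is 1. Working backward:
1 = 10 − 3·3
1 = −3·33 + 10·10
1 = 10·142 − 43·33
1 = −43·601 + 182·142
1 = 182·3748 − 1135·601
Hence 601⁻¹ ≡ -1135 ≡ 2613 (mod 3748).

2613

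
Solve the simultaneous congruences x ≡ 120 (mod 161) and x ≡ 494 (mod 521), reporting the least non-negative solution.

21855

Write x = 120 + 161·k. Then 161·k ≡ 494 − 120 ≡ 374 (mod 521).
Need 161⁻¹ mod 521. Extended Euclid on (521, 161):
521 = 3×161 + 38
161 = 4×38 + 9
38 = 4×9 + 2
9 = 4×2 + 1
2 = 2×1 + 0
Back-substitute:
1 = 9 − 4·2
1 = −4·38 + 17·9
1 = 17·161 − 72·38
1 = −72·521 + 233·161
161⁻¹ ≡ 233 (mod 521), so k ≡ 233·374 ≡ 135 (mod 521).
x = 120 + 161·135 = 21855.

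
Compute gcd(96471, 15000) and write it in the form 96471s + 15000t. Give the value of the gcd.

3

Apply Euclid's algorithm to 96471 and 15000:
96471 = 6×15000 + 6471
15000 = 2×6471 + 2058
6471 = 3×2058 + 297
2058 = 6×297 + 276
297 = 1×276 + 21
276 = 13×21 + 3
21 = 7×3 + 0
gcd(96471, 15000) = 3.
Working backward:
3 = 276 − 13·21
3 = −13·297 + 14·276
3 = 14·2058 − 97·297
3 = −97·6471 + 305·2058
3 = 305·15000 − 707·6471
3 = −707·96471 + 4547·15000
So 3 = (-707)·96471 + (4547)·15000.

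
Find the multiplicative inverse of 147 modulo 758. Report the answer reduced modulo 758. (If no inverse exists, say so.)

Run Euclid on (758, 147):
758 = 5*147 + 23
147 = 6*23 + 9
23 = 2*9 + 5
9 = 1*5 + 4
5 = 1*4 + 1
4 = 4*1 + 0
Since gcd(147, 758) = 1, back-substitute to write 1 as a combination:
1 = 5 − 4
1 = −9 + 2·5
1 = 2·23 − 5·9
1 = −5·147 + 32·23
1 = 32·758 − 165·147
So 147·(-165) ≡ 1 (mod 758), and -165 ≡ 593 (mod 758).

593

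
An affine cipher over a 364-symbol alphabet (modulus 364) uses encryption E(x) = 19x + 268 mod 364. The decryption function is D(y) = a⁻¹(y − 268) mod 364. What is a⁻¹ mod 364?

gcd(364, 19) by repeated division:
364 = 19·19 + 3
19 = 6·3 + 1
3 = 3·1 + 0
gcd = 1, so the inverse exists. Back-substitute:
1 = 19 − 6·3
1 = −6·364 + 115·19
So 19·115 ≡ 1 (mod 364).

115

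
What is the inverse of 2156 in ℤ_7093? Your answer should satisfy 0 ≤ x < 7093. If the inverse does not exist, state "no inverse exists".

gcd(7093, 2156) by repeated division:
7093 = 3·2156 + 625
2156 = 3·625 + 281
625 = 2·281 + 63
281 = 4·63 + 29
63 = 2·29 + 5
29 = 5·5 + 4
5 = 1·4 + 1
4 = 4·1 + 0
The gcd is 1. Working backward:
1 = 5 − 4
1 = −29 + 6·5
1 = 6·63 − 13·29
1 = −13·281 + 58·63
1 = 58·625 − 129·281
1 = −129·2156 + 445·625
1 = 445·7093 − 1464·2156
Thus 2156·(-1464) ≡ 1 (mod 7093); reducing, -1464 mod 7093 = 5629.

5629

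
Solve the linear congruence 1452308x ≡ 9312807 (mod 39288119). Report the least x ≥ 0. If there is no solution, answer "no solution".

gcd(1452308, 39288119):
39288119 = 27·1452308 + 75803
1452308 = 19·75803 + 12051
75803 = 6·12051 + 3497
12051 = 3·3497 + 1560
3497 = 2·1560 + 377
1560 = 4·377 + 52
377 = 7·52 + 13
52 = 4·13 + 0
gcd = 13, but 13 ∤ 9312807, so the congruence has no solution.

no solution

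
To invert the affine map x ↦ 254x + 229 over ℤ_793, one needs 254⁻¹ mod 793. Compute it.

Run Euclid on (793, 254):
793 = 3·254 + 31
254 = 8·31 + 6
31 = 5·6 + 1
6 = 6·1 + 0
The gcd is 1. Working backward:
1 = 31 − 5·6
1 = −5·254 + 41·31
1 = 41·793 − 128·254
Hence 254⁻¹ ≡ -128 ≡ 665 (mod 793).

665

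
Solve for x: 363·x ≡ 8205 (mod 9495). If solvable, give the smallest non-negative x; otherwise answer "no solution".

755

First find gcd(363, 9495):
9495 = 26·363 + 57
363 = 6·57 + 21
57 = 2·21 + 15
21 = 1·15 + 6
15 = 2·6 + 3
6 = 2·3 + 0
gcd = 3 and 3 | 8205, so solutions exist. Divide through by 3: 121x ≡ 2735 (mod 3165).
Now find 121⁻¹ mod 3165:
3165 = 26×121 + 19
121 = 6×19 + 7
19 = 2×7 + 5
7 = 1×5 + 2
5 = 2×2 + 1
2 = 2×1 + 0
Back-substitute:
1 = 5 − 2·2
1 = −2·7 + 3·5
1 = 3·19 − 8·7
1 = −8·121 + 51·19
1 = 51·3165 − 1334·121
So 121·(-1334) ≡ 1 (mod 3165), i.e. 121⁻¹ ≡ 1831.
Then x ≡ 1831·2735 ≡ 755 (mod 3165); the smallest non-negative solution is x = 755.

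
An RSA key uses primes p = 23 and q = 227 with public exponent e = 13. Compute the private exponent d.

765

φ(n) = (p−1)(q−1) = 22·226 = 4972.
Need d with 13·d ≡ 1 (mod 4972). Apply the extended Euclidean algorithm:
4972 = 382·13 + 6
13 = 2·6 + 1
6 = 6·1 + 0
Back-substitute:
1 = 13 − 2·6
1 = −2·4972 + 765·13
So 13·765 ≡ 1 (mod 4972), hence d = 765.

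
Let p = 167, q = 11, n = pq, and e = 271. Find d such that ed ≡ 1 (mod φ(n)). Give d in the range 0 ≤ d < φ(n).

φ(n) = (p−1)(q−1) = 166·10 = 1660.
Need d with 271·d ≡ 1 (mod 1660). Apply the extended Euclidean algorithm:
1660 = 6×271 + 34
271 = 7×34 + 33
34 = 1×33 + 1
33 = 33×1 + 0
Back-substitute:
1 = 34 − 33
1 = −271 + 8·34
1 = 8·1660 − 49·271
So 271·(-49) ≡ 1 (mod 1660), hence d ≡ -49 ≡ 1611 (mod 1660).

1611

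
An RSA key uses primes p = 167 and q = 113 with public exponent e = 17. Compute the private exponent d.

φ(n) = (p−1)(q−1) = 166·112 = 18592.
Need d with 17·d ≡ 1 (mod 18592). Apply the extended Euclidean algorithm:
18592 = 1093*17 + 11
17 = 1*11 + 6
11 = 1*6 + 5
6 = 1*5 + 1
5 = 5*1 + 0
Back-substitute:
1 = 6 − 5
1 = −11 + 2·6
1 = 2·17 − 3·11
1 = −3·18592 + 3281·17
So 17·3281 ≡ 1 (mod 18592), hence d = 3281.

3281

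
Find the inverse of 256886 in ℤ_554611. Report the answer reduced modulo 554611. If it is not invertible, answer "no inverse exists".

Run Euclid on (554611, 256886):
554611 = 2×256886 + 40839
256886 = 6×40839 + 11852
40839 = 3×11852 + 5283
11852 = 2×5283 + 1286
5283 = 4×1286 + 139
1286 = 9×139 + 35
139 = 3×35 + 34
35 = 1×34 + 1
34 = 34×1 + 0
Since gcd(256886, 554611) = 1, back-substitute to write 1 as a combination:
1 = 35 − 34
1 = −139 + 4·35
1 = 4·1286 − 37·139
1 = −37·5283 + 152·1286
1 = 152·11852 − 341·5283
1 = −341·40839 + 1175·11852
1 = 1175·256886 − 7391·40839
1 = −7391·554611 + 15957·256886
So 256886·15957 ≡ 1 (mod 554611).

15957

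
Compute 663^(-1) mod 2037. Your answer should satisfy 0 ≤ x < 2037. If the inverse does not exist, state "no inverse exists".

Compute gcd(663, 2037):
2037 = 3×663 + 48
663 = 13×48 + 39
48 = 1×39 + 9
39 = 4×9 + 3
9 = 3×3 + 0
Since gcd = 3 > 1, 663 is not a unit mod 2037.

no inverse exists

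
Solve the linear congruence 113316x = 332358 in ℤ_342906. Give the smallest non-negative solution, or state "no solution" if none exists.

First find gcd(113316, 342906):
342906 = 3*113316 + 2958
113316 = 38*2958 + 912
2958 = 3*912 + 222
912 = 4*222 + 24
222 = 9*24 + 6
24 = 4*6 + 0
gcd = 6 and 6 | 332358, so solutions exist. Divide through by 6: 18886x ≡ 55393 (mod 57151).
Now find 18886⁻¹ mod 57151:
57151 = 3×18886 + 493
18886 = 38×493 + 152
493 = 3×152 + 37
152 = 4×37 + 4
37 = 9×4 + 1
4 = 4×1 + 0
Back-substitute:
1 = 37 − 9·4
1 = −9·152 + 37·37
1 = 37·493 − 120·152
1 = −120·18886 + 4597·493
1 = 4597·57151 − 13911·18886
So 18886·(-13911) ≡ 1 (mod 57151), i.e. 18886⁻¹ ≡ 43240.
Then x ≡ 43240·55393 ≡ 52061 (mod 57151); the smallest non-negative solution is x = 52061.

52061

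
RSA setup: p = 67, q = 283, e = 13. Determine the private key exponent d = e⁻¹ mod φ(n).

φ(n) = (p−1)(q−1) = 66·282 = 18612.
Need d with 13·d ≡ 1 (mod 18612). Apply the extended Euclidean algorithm:
18612 = 1431*13 + 9
13 = 1*9 + 4
9 = 2*4 + 1
4 = 4*1 + 0
Back-substitute:
1 = 9 − 2·4
1 = −2·13 + 3·9
1 = 3·18612 − 4295·13
So 13·(-4295) ≡ 1 (mod 18612), hence d ≡ -4295 ≡ 14317 (mod 18612).

14317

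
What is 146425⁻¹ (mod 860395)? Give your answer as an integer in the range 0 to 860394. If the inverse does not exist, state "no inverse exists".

Euclidean algorithm on 860395, 146425:
860395 = 5×146425 + 128270
146425 = 1×128270 + 18155
128270 = 7×18155 + 1185
18155 = 15×1185 + 380
1185 = 3×380 + 45
380 = 8×45 + 20
45 = 2×20 + 5
20 = 4×5 + 0
Since gcd = 5 > 1, 146425 is not a unit mod 860395.

no inverse exists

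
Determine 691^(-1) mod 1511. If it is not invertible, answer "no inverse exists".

1347

Run Euclid on (1511, 691):
1511 = 2·691 + 129
691 = 5·129 + 46
129 = 2·46 + 37
46 = 1·37 + 9
37 = 4·9 + 1
9 = 9·1 + 0
Since gcd(691, 1511) = 1, back-substitute to write 1 as a combination:
1 = 37 − 4·9
1 = −4·46 + 5·37
1 = 5·129 − 14·46
1 = −14·691 + 75·129
1 = 75·1511 − 164·691
Hence 691⁻¹ ≡ -164 ≡ 1347 (mod 1511).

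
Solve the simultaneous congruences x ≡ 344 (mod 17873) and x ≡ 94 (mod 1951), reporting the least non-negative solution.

Write x = 344 + 17873·k. Then 17873·k ≡ 94 − 344 ≡ 1701 (mod 1951).
Need 17873⁻¹ mod 1951. Extended Euclid on (1951, 314):
1951 = 6·314 + 67
314 = 4·67 + 46
67 = 1·46 + 21
46 = 2·21 + 4
21 = 5·4 + 1
4 = 4·1 + 0
Back-substitute:
1 = 21 − 5·4
1 = −5·46 + 11·21
1 = 11·67 − 16·46
1 = −16·314 + 75·67
1 = 75·1951 − 466·314
17873⁻¹ ≡ 1485 (mod 1951), so k ≡ 1485·1701 ≡ 1391 (mod 1951).
x = 344 + 17873·1391 = 24861687.

24861687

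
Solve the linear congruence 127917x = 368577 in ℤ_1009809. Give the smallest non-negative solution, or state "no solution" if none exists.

102565

First find gcd(127917, 1009809):
1009809 = 7·127917 + 114390
127917 = 1·114390 + 13527
114390 = 8·13527 + 6174
13527 = 2·6174 + 1179
6174 = 5·1179 + 279
1179 = 4·279 + 63
279 = 4·63 + 27
63 = 2·27 + 9
27 = 3·9 + 0
gcd = 9 and 9 | 368577, so solutions exist. Divide through by 9: 14213x ≡ 40953 (mod 112201).
Now find 14213⁻¹ mod 112201:
112201 = 7·14213 + 12710
14213 = 1·12710 + 1503
12710 = 8·1503 + 686
1503 = 2·686 + 131
686 = 5·131 + 31
131 = 4·31 + 7
31 = 4·7 + 3
7 = 2·3 + 1
3 = 3·1 + 0
Back-substitute:
1 = 7 − 2·3
1 = −2·31 + 9·7
1 = 9·131 − 38·31
1 = −38·686 + 199·131
1 = 199·1503 − 436·686
1 = −436·12710 + 3687·1503
1 = 3687·14213 − 4123·12710
1 = −4123·112201 + 32548·14213
So 14213⁻¹ ≡ 32548 (mod 112201).
Then x ≡ 32548·40953 ≡ 102565 (mod 112201); the smallest non-negative solution is x = 102565.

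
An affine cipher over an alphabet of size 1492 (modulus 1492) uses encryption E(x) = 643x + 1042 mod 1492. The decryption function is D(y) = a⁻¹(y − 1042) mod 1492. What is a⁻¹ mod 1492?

Extended Euclidean algorithm:
1492 = 2×643 + 206
643 = 3×206 + 25
206 = 8×25 + 6
25 = 4×6 + 1
6 = 6×1 + 0
The gcd is 1. Working backward:
1 = 25 − 4·6
1 = −4·206 + 33·25
1 = 33·643 − 103·206
1 = −103·1492 + 239·643
So 643·239 ≡ 1 (mod 1492).

239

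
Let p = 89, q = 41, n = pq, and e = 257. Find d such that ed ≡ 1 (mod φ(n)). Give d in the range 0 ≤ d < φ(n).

φ(n) = (p−1)(q−1) = 88·40 = 3520.
Need d with 257·d ≡ 1 (mod 3520). Apply the extended Euclidean algorithm:
3520 = 13·257 + 179
257 = 1·179 + 78
179 = 2·78 + 23
78 = 3·23 + 9
23 = 2·9 + 5
9 = 1·5 + 4
5 = 1·4 + 1
4 = 4·1 + 0
Back-substitute:
1 = 5 − 4
1 = −9 + 2·5
1 = 2·23 − 5·9
1 = −5·78 + 17·23
1 = 17·179 − 39·78
1 = −39·257 + 56·179
1 = 56·3520 − 767·257
So 257·(-767) ≡ 1 (mod 3520), hence d ≡ -767 ≡ 2753 (mod 3520).

2753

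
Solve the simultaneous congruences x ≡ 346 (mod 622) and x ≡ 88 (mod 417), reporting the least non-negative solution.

194410

Write x = 346 + 622·k. Then 622·k ≡ 88 − 346 ≡ 159 (mod 417).
Need 622⁻¹ mod 417. Extended Euclid on (417, 205):
417 = 2*205 + 7
205 = 29*7 + 2
7 = 3*2 + 1
2 = 2*1 + 0
Back-substitute:
1 = 7 − 3·2
1 = −3·205 + 88·7
1 = 88·417 − 179·205
622⁻¹ ≡ 238 (mod 417), so k ≡ 238·159 ≡ 312 (mod 417).
x = 346 + 622·312 = 194410.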